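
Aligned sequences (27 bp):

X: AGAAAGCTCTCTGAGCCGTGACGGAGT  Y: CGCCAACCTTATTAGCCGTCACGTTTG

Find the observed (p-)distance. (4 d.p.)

0.4815

The sequences differ at 13 of 27 positions.
p = 13/27 = 0.481481… ≈ 0.4815 (to 4 d.p.).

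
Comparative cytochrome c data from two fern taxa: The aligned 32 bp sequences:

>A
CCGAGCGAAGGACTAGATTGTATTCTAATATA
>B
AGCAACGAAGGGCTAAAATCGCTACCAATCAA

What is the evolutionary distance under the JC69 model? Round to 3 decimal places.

0.657

The sequences differ at 14 of 32 sites, so p = 14/32 = 0.4375.
d = −(3/4) ln(1 − 4p/3) = −0.75 ln(1 − 0.583333) = −0.75 ln(0.416667)
  = −0.75 × (-0.875468) = 0.656601 substitutions/site.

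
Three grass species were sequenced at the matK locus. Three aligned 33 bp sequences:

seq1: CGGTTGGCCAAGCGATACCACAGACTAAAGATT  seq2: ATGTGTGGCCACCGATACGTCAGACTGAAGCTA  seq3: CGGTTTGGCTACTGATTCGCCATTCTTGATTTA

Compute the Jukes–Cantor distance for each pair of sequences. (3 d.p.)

seq1–seq2: 12/33 sites differ → p ≈ 0.363636, d = −0.75 ln(1 − 0.484848) = 0.497470 ≈ 0.497.
seq1–seq3: 15/33 sites differ → p ≈ 0.454545, d = −0.75 ln(1 − 0.60606) = 0.698667 ≈ 0.699.
seq2–seq3: 13/33 sites differ → p ≈ 0.393939, d = −0.75 ln(1 − 0.525252) = 0.558728 ≈ 0.559.

d(seq1,seq2) = 0.497, d(seq1,seq3) = 0.699, d(seq2,seq3) = 0.559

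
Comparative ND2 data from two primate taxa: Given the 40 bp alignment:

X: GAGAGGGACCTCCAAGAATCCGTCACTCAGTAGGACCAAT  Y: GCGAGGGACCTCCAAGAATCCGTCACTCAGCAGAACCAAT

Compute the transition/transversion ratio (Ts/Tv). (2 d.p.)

Transitions are A↔G and C↔T; transversions are all other mismatches.
Transitions: 2. Transversions: 1.
R = 2/1 = 2.00.

2.00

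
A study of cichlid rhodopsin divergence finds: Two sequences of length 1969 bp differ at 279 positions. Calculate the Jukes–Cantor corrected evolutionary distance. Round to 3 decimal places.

p = 279/1969 ≈ 0.141696.
d = −(3/4) ln(1 − 4p/3) = −0.75 ln(1 − 0.188928) = −0.75 ln(0.811072)
  = −0.75 × (-0.209398) = 0.157049 substitutions/site.

0.157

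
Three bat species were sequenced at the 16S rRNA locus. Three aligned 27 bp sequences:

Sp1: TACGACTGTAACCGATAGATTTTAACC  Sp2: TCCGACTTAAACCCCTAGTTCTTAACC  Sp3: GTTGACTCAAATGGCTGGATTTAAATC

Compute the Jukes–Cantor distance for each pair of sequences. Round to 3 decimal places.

Sp1–Sp2: 7/27 sites differ → p ≈ 0.259259, d = −0.75 ln(1 − 0.345679) = 0.318118 ≈ 0.318.
Sp1–Sp3: 11/27 sites differ → p ≈ 0.407407, d = −0.75 ln(1 − 0.543209) = 0.587647 ≈ 0.588.
Sp2–Sp3: 12/27 sites differ → p ≈ 0.444444, d = −0.75 ln(1 − 0.592592) = 0.673455 ≈ 0.673.

d(Sp1,Sp2) = 0.318, d(Sp1,Sp3) = 0.588, d(Sp2,Sp3) = 0.673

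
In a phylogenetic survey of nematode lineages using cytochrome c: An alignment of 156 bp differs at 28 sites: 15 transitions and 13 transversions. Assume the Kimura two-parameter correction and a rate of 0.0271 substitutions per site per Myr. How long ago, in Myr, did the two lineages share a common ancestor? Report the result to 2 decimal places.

3.82

P = 15/156 ≈ 0.096154 and Q = 13/156 ≈ 0.083333.
Under the Kimura two-parameter model, d = −½ ln(1 − 2P − Q) − ¼ ln(1 − 2Q).
1 − 2P − Q = 0.724359, giving −½ ln(0.724359) = 0.161234.
1 − 2Q = 0.833334, giving −¼ ln(0.833334) = 0.045580.
d = 0.161234 + 0.045580 = 0.206814.
Under a molecular clock d = 2μt, so t = d/(2μ) = 0.206814 / (2 × 0.0271) = 3.82 Myr.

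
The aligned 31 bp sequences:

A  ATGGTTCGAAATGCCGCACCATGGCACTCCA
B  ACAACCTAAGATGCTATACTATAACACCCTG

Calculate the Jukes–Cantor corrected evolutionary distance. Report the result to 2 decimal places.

The sequences differ at 17 of 31 sites, so p = 17/31 ≈ 0.548387.
d = −(3/4) ln(1 − 4p/3) = −0.75 ln(1 − 0.731183) = −0.75 ln(0.268817)
  = −0.75 × (-1.313724) = 0.985293 substitutions/site.

0.99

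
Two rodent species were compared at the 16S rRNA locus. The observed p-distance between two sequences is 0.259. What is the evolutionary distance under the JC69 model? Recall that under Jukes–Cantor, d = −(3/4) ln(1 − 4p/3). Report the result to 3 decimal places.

0.318

d = −(3/4) ln(1 − 4p/3) = −0.75 ln(1 − 0.345333) = −0.75 ln(0.654667)
  = −0.75 × (-0.423629) = 0.317722 substitutions/site.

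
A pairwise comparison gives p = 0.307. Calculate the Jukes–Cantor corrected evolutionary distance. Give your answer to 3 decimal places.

0.395

d = −(3/4) ln(1 − 4p/3) = −0.75 ln(1 − 0.409333) = −0.75 ln(0.590667)
  = −0.75 × (-0.526503) = 0.394877 substitutions/site.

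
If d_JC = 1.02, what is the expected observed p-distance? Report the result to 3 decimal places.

0.558

p = (3/4)(1 − e^(−4d/3)) = 0.75 × (1 − e^(-1.36)) = 0.75 × (1 − 0.256661) = 0.557504.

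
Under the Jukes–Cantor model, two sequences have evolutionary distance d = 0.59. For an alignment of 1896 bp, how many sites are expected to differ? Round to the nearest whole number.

Invert JC69: p = (3/4)(1 − e^(−4d/3)) = 0.75 × (1 − e^(-0.786667)) = 0.75 × (1 − 0.455360) = 0.408480.
Expected differing sites = pL ≈ 0.408480 × 1896 = 774.47808 ≈ 774.

774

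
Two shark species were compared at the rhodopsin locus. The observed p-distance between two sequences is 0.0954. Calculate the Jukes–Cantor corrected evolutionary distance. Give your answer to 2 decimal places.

d = −(3/4) ln(1 − 4p/3) = −0.75 ln(1 − 0.1272) = −0.75 ln(0.8728)
  = −0.75 × (-0.136049) = 0.102037 substitutions/site.

0.10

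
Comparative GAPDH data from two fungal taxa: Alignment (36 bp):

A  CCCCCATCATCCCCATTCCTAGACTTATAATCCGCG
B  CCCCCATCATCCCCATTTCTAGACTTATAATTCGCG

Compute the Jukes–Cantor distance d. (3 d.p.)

The sequences differ at 2 of 36 sites (18, 32), so p = 2/36 ≈ 0.055556.
d = −(3/4) ln(1 − 4p/3) = −0.75 ln(1 − 0.074075) = −0.75 ln(0.925925)
  = −0.75 × (-0.076962) = 0.057722 substitutions/site.

0.058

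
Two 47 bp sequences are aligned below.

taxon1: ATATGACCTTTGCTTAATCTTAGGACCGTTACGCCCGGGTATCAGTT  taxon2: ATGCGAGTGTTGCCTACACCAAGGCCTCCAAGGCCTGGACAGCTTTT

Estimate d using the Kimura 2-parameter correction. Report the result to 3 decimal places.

0.750

Of 47 sites, 10 differences are transitions and 12 are transversions, so P = 10/47 ≈ 0.212766 and Q = 12/47 ≈ 0.255319.
Under the Kimura two-parameter model, d = −½ ln(1 − 2P − Q) − ¼ ln(1 − 2Q).
1 − 2P − Q = 0.319149, giving −½ ln(0.319149) = 0.571049.
1 − 2Q = 0.489362, giving −¼ ln(0.489362) = 0.178663.
d = 0.571049 + 0.178663 = 0.749712.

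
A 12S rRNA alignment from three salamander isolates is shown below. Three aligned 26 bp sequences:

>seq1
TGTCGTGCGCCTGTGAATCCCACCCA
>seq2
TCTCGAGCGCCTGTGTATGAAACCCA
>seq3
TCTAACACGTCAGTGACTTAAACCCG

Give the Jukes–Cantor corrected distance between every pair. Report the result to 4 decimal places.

d(seq1,seq2) = 0.2758, d(seq1,seq3) = 0.7166, d(seq2,seq3) = 0.5393

seq1–seq2: 6/26 sites differ → p ≈ 0.230769, d = −0.75 ln(1 − 0.307692) = 0.275793 ≈ 0.2758.
seq1–seq3: 12/26 sites differ → p ≈ 0.461538, d = −0.75 ln(1 − 0.615384) = 0.716632 ≈ 0.7166.
seq2–seq3: 10/26 sites differ → p ≈ 0.384615, d = −0.75 ln(1 − 0.51282) = 0.539341 ≈ 0.5393.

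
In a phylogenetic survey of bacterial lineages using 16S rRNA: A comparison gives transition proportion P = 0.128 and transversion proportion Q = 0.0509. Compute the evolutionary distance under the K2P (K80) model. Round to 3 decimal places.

0.210

Under the Kimura two-parameter model, d = −½ ln(1 − 2P − Q) − ¼ ln(1 − 2Q).
1 − 2P − Q = 0.6931, giving −½ ln(0.6931) = 0.183290.
1 − 2Q = 0.8982, giving −¼ ln(0.8982) = 0.026841.
d = 0.183290 + 0.026841 = 0.210131.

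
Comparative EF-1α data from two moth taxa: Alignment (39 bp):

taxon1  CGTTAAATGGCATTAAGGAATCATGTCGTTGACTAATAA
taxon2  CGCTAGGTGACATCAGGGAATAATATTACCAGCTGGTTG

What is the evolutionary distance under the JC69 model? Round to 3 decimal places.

0.717

The sequences differ at 18 of 39 sites, so p = 18/39 ≈ 0.461538.
d = −(3/4) ln(1 − 4p/3) = −0.75 ln(1 − 0.615384) = −0.75 ln(0.384616)
  = −0.75 × (-0.955510) = 0.716633 substitutions/site.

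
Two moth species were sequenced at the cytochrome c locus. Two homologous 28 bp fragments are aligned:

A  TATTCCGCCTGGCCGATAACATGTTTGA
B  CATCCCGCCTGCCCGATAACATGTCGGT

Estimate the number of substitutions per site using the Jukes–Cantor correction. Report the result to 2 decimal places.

0.25

The sequences differ at 6 of 28 sites (1, 4, 12, 25, 26, 28), so p = 6/28 ≈ 0.214286.
d = −(3/4) ln(1 − 4p/3) = −0.75 ln(1 − 0.285715) = −0.75 ln(0.714285)
  = −0.75 × (-0.336473) = 0.252355 substitutions/site.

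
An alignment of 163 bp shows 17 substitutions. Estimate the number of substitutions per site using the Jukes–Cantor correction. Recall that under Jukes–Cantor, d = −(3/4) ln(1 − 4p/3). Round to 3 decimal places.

0.112

p = 17/163 ≈ 0.104294.
d = −(3/4) ln(1 − 4p/3) = −0.75 ln(1 − 0.139059) = −0.75 ln(0.860941)
  = −0.75 × (-0.149729) = 0.112297 substitutions/site.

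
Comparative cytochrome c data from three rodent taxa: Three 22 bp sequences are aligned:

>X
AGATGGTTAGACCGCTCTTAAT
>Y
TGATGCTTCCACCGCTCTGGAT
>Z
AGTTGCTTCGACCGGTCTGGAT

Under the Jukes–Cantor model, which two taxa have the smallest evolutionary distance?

X–Y: 6/22 differ, p = 0.273, d = 0.339.
X–Z: 6/22 differ, p = 0.273, d = 0.339.
Y–Z: 4/22 differ, p = 0.182, d = 0.208.
The smallest distance is between Y and Z.

Y and Z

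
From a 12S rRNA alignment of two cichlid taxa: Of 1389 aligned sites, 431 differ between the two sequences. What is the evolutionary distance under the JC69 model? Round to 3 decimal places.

0.400

p = 431/1389 ≈ 0.310295.
d = −(3/4) ln(1 − 4p/3) = −0.75 ln(1 − 0.413727) = −0.75 ln(0.586273)
  = −0.75 × (-0.533970) = 0.400478 substitutions/site.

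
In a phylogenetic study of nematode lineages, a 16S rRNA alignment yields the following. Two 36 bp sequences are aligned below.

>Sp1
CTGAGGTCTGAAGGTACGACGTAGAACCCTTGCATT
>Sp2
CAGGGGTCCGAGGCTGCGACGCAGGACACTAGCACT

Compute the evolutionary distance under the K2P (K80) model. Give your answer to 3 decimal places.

0.409

Of 36 sites, 7 differences are transitions and 4 are transversions, so P = 7/36 ≈ 0.194444 and Q = 4/36 ≈ 0.111111.
Under the Kimura two-parameter model, d = −½ ln(1 − 2P − Q) − ¼ ln(1 − 2Q).
1 − 2P − Q = 0.500001, giving −½ ln(0.500001) = 0.346573.
1 − 2Q = 0.777778, giving −¼ ln(0.777778) = 0.062829.
d = 0.346573 + 0.062829 = 0.409402.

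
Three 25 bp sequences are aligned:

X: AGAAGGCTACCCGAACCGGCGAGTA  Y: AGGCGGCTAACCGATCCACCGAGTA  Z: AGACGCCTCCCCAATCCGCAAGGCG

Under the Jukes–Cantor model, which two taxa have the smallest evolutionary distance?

X and Y

X–Y: 6/25 differ, p = 0.240, d = 0.289.
X–Z: 11/25 differ, p = 0.440, d = 0.663.
Y–Z: 11/25 differ, p = 0.440, d = 0.663.
The smallest distance is between X and Y.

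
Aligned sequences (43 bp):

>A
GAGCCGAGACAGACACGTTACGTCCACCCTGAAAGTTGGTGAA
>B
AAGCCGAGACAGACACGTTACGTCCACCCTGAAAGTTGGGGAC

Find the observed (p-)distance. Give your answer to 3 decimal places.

The sequences differ at 3 of 43 positions (sites 1, 40, 43).
p = 3/43 = 0.069767… ≈ 0.070 (to 3 d.p.).

0.070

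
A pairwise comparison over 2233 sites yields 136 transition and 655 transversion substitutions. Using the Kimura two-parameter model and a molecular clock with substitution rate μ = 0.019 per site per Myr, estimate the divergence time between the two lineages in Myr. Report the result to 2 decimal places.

12.87

P = 136/2233 ≈ 0.060905 and Q = 655/2233 ≈ 0.293327.
Under the Kimura two-parameter model, d = −½ ln(1 − 2P − Q) − ¼ ln(1 − 2Q).
1 − 2P − Q = 0.584863, giving −½ ln(0.584863) = 0.268189.
1 − 2Q = 0.413346, giving −¼ ln(0.413346) = 0.220868.
d = 0.268189 + 0.220868 = 0.489057.
Under a molecular clock d = 2μt, so t = d/(2μ) = 0.489057 / (2 × 0.019) = 12.87 Myr.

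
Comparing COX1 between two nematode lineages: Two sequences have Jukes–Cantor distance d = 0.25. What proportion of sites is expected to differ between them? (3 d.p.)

0.213

p = (3/4)(1 − e^(−4d/3)) = 0.75 × (1 − e^(-0.333333)) = 0.75 × (1 − 0.716532) = 0.212601.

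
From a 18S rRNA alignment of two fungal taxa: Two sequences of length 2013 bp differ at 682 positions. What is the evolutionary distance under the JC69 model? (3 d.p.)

0.451

p = 682/2013 ≈ 0.338798.
d = −(3/4) ln(1 − 4p/3) = −0.75 ln(1 − 0.451731) = −0.75 ln(0.548269)
  = −0.75 × (-0.600989) = 0.450742 substitutions/site.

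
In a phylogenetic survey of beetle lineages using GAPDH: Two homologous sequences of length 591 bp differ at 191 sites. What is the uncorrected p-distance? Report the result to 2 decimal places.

0.32

p = 191/591 = 0.323181… ≈ 0.32 (to 2 d.p.).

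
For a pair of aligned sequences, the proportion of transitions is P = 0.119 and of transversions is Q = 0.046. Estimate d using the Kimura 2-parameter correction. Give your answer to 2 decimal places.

Under the Kimura two-parameter model, d = −½ ln(1 − 2P − Q) − ¼ ln(1 − 2Q).
1 − 2P − Q = 0.716, giving −½ ln(0.716) = 0.167038.
1 − 2Q = 0.908, giving −¼ ln(0.908) = 0.024128.
d = 0.167038 + 0.024128 = 0.191166.

0.19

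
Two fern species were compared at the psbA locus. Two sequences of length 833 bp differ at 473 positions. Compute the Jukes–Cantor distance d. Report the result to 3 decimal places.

p = 473/833 ≈ 0.567827.
d = −(3/4) ln(1 − 4p/3) = −0.75 ln(1 − 0.757103) = −0.75 ln(0.242897)
  = −0.75 × (-1.415118) = 1.061339 substitutions/site.

1.061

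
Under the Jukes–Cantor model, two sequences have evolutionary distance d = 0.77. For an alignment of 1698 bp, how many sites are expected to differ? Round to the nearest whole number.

817

Invert JC69: p = (3/4)(1 − e^(−4d/3)) = 0.75 × (1 − e^(-1.026667)) = 0.75 × (1 − 0.358199) = 0.481351.
Expected differing sites = pL ≈ 0.481351 × 1698 = 817.333998 ≈ 817.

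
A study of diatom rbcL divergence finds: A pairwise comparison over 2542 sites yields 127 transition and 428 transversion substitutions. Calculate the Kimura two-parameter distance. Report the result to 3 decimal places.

0.259

P = 127/2542 ≈ 0.049961 and Q = 428/2542 ≈ 0.168371.
Under the Kimura two-parameter model, d = −½ ln(1 − 2P − Q) − ¼ ln(1 − 2Q).
1 − 2P − Q = 0.731707, giving −½ ln(0.731707) = 0.156188.
1 − 2Q = 0.663258, giving −¼ ln(0.663258) = 0.102648.
d = 0.156188 + 0.102648 = 0.258836.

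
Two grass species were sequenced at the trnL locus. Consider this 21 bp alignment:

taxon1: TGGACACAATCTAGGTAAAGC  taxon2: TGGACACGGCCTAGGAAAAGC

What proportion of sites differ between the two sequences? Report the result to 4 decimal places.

The sequences differ at 4 of 21 positions (sites 8, 9, 10, 16).
p = 4/21 = 0.190476… ≈ 0.1905 (to 4 d.p.).

0.1905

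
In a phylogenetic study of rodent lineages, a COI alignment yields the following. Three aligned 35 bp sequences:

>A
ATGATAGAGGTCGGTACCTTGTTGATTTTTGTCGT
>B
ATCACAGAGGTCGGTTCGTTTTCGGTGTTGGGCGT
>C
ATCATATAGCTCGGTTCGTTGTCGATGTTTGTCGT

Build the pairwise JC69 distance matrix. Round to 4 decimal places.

d(A,B) = 0.3597, d(A,C) = 0.2326, d(B,C) = 0.2326

A–B: 10/35 sites differ → p ≈ 0.285714, d = −0.75 ln(1 − 0.380952) = 0.359679 ≈ 0.3597.
A–C: 7/35 sites differ → p = 0.2, d = −0.75 ln(1 − 0.266667) = 0.232617 ≈ 0.2326.
B–C: 7/35 sites differ → p = 0.2, d = −0.75 ln(1 − 0.266667) = 0.232617 ≈ 0.2326.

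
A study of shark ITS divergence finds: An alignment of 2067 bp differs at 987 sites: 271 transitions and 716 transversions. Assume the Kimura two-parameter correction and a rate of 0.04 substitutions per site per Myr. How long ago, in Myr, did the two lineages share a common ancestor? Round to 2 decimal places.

9.55

P = 271/2067 ≈ 0.131108 and Q = 716/2067 ≈ 0.346396.
Under the Kimura two-parameter model, d = −½ ln(1 − 2P − Q) − ¼ ln(1 − 2Q).
1 − 2P − Q = 0.391388, giving −½ ln(0.391388) = 0.469028.
1 − 2Q = 0.307208, giving −¼ ln(0.307208) = 0.295058.
d = 0.469028 + 0.295058 = 0.764086.
Under a molecular clock d = 2μt, so t = d/(2μ) = 0.764086 / (2 × 0.04) = 9.55 Myr.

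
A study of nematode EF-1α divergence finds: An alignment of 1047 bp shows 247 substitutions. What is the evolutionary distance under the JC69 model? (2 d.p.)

0.28

p = 247/1047 ≈ 0.235912.
d = −(3/4) ln(1 − 4p/3) = −0.75 ln(1 − 0.314549) = −0.75 ln(0.685451)
  = −0.75 × (-0.377678) = 0.283259 substitutions/site.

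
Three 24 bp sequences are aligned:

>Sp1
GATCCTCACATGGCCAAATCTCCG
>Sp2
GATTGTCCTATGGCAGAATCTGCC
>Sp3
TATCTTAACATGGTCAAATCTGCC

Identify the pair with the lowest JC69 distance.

Sp1–Sp2: 8/24 differ, p = 0.333, d = 0.441.
Sp1–Sp3: 6/24 differ, p = 0.250, d = 0.304.
Sp2–Sp3: 9/24 differ, p = 0.375, d = 0.520.
The smallest distance is between Sp1 and Sp3.

Sp1 and Sp3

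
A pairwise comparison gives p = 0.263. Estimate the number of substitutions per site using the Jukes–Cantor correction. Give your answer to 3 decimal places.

d = −(3/4) ln(1 − 4p/3) = −0.75 ln(1 − 0.350667) = −0.75 ln(0.649333)
  = −0.75 × (-0.431810) = 0.323858 substitutions/site.

0.324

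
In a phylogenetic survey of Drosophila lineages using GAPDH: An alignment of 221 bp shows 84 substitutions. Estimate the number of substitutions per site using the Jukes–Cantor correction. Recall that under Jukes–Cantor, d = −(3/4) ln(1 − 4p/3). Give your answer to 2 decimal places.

p = 84/221 ≈ 0.38009.
d = −(3/4) ln(1 − 4p/3) = −0.75 ln(1 − 0.506787) = −0.75 ln(0.493213)
  = −0.75 × (-0.706814) = 0.530111 substitutions/site.

0.53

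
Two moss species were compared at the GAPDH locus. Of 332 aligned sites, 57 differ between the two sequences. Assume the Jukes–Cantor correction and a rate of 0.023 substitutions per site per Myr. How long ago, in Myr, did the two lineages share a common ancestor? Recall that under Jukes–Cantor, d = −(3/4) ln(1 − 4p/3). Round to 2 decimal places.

p = 57/332 ≈ 0.171687.
d = −(3/4) ln(1 − 4p/3) = −0.75 ln(1 − 0.228916) = −0.75 ln(0.771084)
  = −0.75 × (-0.259958) = 0.194969 substitutions/site.
Under a molecular clock d = 2μt, so t = d/(2μ) = 0.194969 / (2 × 0.023) = 4.24 Myr.

4.24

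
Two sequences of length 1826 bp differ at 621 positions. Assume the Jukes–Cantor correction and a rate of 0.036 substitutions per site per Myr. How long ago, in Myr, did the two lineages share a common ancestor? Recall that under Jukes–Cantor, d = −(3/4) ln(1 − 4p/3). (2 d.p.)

6.29

p = 621/1826 ≈ 0.340088.
d = −(3/4) ln(1 − 4p/3) = −0.75 ln(1 − 0.453451) = −0.75 ln(0.546549)
  = −0.75 × (-0.604131) = 0.453098 substitutions/site.
Under a molecular clock d = 2μt, so t = d/(2μ) = 0.453098 / (2 × 0.036) = 6.29 Myr.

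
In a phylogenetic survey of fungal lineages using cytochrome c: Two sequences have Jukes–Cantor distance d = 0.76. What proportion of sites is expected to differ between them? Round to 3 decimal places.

p = (3/4)(1 − e^(−4d/3)) = 0.75 × (1 − e^(-1.013333)) = 0.75 × (1 − 0.363007) = 0.477745.

0.478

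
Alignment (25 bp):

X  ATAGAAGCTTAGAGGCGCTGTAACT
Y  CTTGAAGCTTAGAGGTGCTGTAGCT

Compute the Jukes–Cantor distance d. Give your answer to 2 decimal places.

0.18

The sequences differ at 4 of 25 sites (1, 3, 16, 23), so p = 4/25 = 0.16.
d = −(3/4) ln(1 − 4p/3) = −0.75 ln(1 − 0.213333) = −0.75 ln(0.786667)
  = −0.75 × (-0.239950) = 0.179963 substitutions/site.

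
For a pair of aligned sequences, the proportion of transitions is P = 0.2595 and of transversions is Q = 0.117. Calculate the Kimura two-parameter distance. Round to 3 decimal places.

Under the Kimura two-parameter model, d = −½ ln(1 − 2P − Q) − ¼ ln(1 − 2Q).
1 − 2P − Q = 0.364, giving −½ ln(0.364) = 0.505301.
1 − 2Q = 0.766, giving −¼ ln(0.766) = 0.066643.
d = 0.505301 + 0.066643 = 0.571944.

0.572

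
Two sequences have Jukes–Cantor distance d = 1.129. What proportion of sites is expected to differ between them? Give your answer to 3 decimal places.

0.584

p = (3/4)(1 − e^(−4d/3)) = 0.75 × (1 − e^(-1.505333)) = 0.75 × (1 − 0.221943) = 0.583543.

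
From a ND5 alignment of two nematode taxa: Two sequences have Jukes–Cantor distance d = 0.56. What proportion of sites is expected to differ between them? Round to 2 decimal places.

0.39

p = (3/4)(1 − e^(−4d/3)) = 0.75 × (1 − e^(-0.746667)) = 0.75 × (1 − 0.473944) = 0.394542.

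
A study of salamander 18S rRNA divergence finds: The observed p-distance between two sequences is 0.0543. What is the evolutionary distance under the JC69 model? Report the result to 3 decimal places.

0.056

d = −(3/4) ln(1 − 4p/3) = −0.75 ln(1 − 0.0724) = −0.75 ln(0.9276)
  = −0.75 × (-0.075155) = 0.056366 substitutions/site.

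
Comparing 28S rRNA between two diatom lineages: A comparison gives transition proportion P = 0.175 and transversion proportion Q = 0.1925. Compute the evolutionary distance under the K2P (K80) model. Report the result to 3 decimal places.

0.513

Under the Kimura two-parameter model, d = −½ ln(1 − 2P − Q) − ¼ ln(1 − 2Q).
1 − 2P − Q = 0.4575, giving −½ ln(0.4575) = 0.390989.
1 − 2Q = 0.615, giving −¼ ln(0.615) = 0.121533.
d = 0.390989 + 0.121533 = 0.512522.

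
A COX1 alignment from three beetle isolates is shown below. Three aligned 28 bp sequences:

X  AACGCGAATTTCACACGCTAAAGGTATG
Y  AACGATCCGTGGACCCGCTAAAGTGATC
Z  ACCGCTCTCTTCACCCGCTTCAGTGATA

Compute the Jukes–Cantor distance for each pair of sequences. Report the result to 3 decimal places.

d(X,Y) = 0.556, d(X,Z) = 0.556, d(Y,Z) = 0.420

X–Y: 11/28 sites differ → p ≈ 0.392857, d = −0.75 ln(1 − 0.523809) = 0.556452 ≈ 0.556.
X–Z: 11/28 sites differ → p ≈ 0.392857, d = −0.75 ln(1 − 0.523809) = 0.556452 ≈ 0.556.
Y–Z: 9/28 sites differ → p ≈ 0.321429, d = −0.75 ln(1 − 0.428572) = 0.419713 ≈ 0.420.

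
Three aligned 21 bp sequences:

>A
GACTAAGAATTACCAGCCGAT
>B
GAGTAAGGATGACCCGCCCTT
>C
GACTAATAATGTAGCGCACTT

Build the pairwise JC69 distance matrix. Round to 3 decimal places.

d(A,B) = 0.360, d(A,C) = 0.635, d(B,C) = 0.441

A–B: 6/21 sites differ → p ≈ 0.285714, d = −0.75 ln(1 − 0.380952) = 0.359679 ≈ 0.360.
A–C: 9/21 sites differ → p ≈ 0.428571, d = −0.75 ln(1 − 0.571428) = 0.635472 ≈ 0.635.
B–C: 7/21 sites differ → p ≈ 0.333333, d = −0.75 ln(1 − 0.444444) = 0.440839 ≈ 0.441.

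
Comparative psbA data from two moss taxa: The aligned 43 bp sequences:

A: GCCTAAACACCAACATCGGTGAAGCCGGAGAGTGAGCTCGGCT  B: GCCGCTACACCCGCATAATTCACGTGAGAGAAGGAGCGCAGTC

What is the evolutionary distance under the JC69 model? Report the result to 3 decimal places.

0.667

The sequences differ at 19 of 43 sites, so p = 19/43 ≈ 0.44186.
d = −(3/4) ln(1 − 4p/3) = −0.75 ln(1 − 0.589147) = −0.75 ln(0.410853)
  = −0.75 × (-0.889520) = 0.667140 substitutions/site.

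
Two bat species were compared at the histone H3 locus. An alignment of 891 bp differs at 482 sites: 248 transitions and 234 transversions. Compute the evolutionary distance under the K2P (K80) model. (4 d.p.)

1.0417

P = 248/891 ≈ 0.278339 and Q = 234/891 ≈ 0.262626.
Under the Kimura two-parameter model, d = −½ ln(1 − 2P − Q) − ¼ ln(1 − 2Q).
1 − 2P − Q = 0.180696, giving −½ ln(0.180696) = 0.855470.
1 − 2Q = 0.474748, giving −¼ ln(0.474748) = 0.186243.
d = 0.855470 + 0.186243 = 1.041713.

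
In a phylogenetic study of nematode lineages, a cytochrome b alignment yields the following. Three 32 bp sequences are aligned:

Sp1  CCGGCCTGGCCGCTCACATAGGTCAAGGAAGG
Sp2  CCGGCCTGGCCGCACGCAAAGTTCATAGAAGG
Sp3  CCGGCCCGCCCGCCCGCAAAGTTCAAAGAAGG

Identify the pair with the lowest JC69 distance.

Sp1–Sp2: 6/32 differ, p = 0.188, d = 0.216.
Sp1–Sp3: 7/32 differ, p = 0.219, d = 0.259.
Sp2–Sp3: 4/32 differ, p = 0.125, d = 0.137.
The smallest distance is between Sp2 and Sp3.

Sp2 and Sp3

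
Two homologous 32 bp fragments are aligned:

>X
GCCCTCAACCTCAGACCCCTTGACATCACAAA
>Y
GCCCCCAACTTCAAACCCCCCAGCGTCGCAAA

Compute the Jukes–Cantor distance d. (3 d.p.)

The sequences differ at 9 of 32 sites (5, 10, 14, 20, 21, 22, 23, 25, 28), so p = 9/32 = 0.28125.
d = −(3/4) ln(1 − 4p/3) = −0.75 ln(1 − 0.375) = −0.75 ln(0.625)
  = −0.75 × (-0.470004) = 0.352503 substitutions/site.

0.353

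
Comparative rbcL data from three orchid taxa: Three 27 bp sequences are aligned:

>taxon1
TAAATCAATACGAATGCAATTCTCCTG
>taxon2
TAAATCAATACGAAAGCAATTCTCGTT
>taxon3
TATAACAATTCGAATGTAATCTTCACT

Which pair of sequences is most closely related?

taxon1–taxon2: 3/27 differ, p = 0.111, d = 0.120.
taxon1–taxon3: 9/27 differ, p = 0.333, d = 0.441.
taxon2–taxon3: 9/27 differ, p = 0.333, d = 0.441.
The smallest distance is between taxon1 and taxon2.

taxon1 and taxon2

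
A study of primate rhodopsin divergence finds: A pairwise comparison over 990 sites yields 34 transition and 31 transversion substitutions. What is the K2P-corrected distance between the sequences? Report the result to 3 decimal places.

P = 34/990 ≈ 0.034343 and Q = 31/990 ≈ 0.031313.
Under the Kimura two-parameter model, d = −½ ln(1 − 2P − Q) − ¼ ln(1 − 2Q).
1 − 2P − Q = 0.900001, giving −½ ln(0.900001) = 0.052680.
1 − 2Q = 0.937374, giving −¼ ln(0.937374) = 0.016168.
d = 0.052680 + 0.016168 = 0.068848.

0.069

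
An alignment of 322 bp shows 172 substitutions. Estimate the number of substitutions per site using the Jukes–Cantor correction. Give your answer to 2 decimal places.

p = 172/322 ≈ 0.534161.
d = −(3/4) ln(1 − 4p/3) = −0.75 ln(1 − 0.712215) = −0.75 ln(0.287785)
  = −0.75 × (-1.245542) = 0.934157 substitutions/site.

0.93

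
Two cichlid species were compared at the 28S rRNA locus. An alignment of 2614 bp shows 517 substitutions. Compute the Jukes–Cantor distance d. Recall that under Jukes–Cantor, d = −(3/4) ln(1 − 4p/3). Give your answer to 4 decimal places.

p = 517/2614 ≈ 0.197781.
d = −(3/4) ln(1 − 4p/3) = −0.75 ln(1 − 0.263708) = −0.75 ln(0.736292)
  = −0.75 × (-0.306128) = 0.229596 substitutions/site.

0.2296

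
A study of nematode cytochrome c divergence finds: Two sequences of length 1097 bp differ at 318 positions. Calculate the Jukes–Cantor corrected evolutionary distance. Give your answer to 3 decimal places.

0.366

p = 318/1097 ≈ 0.289881.
d = −(3/4) ln(1 − 4p/3) = −0.75 ln(1 − 0.386508) = −0.75 ln(0.613492)
  = −0.75 × (-0.488588) = 0.366441 substitutions/site.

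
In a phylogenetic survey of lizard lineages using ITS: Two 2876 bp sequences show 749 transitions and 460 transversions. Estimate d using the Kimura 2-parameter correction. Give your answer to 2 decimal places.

P = 749/2876 ≈ 0.260431 and Q = 460/2876 ≈ 0.159944.
Under the Kimura two-parameter model, d = −½ ln(1 − 2P − Q) − ¼ ln(1 − 2Q).
1 − 2P − Q = 0.319194, giving −½ ln(0.319194) = 0.570978.
1 − 2Q = 0.680112, giving −¼ ln(0.680112) = 0.096374.
d = 0.570978 + 0.096374 = 0.667352.

0.67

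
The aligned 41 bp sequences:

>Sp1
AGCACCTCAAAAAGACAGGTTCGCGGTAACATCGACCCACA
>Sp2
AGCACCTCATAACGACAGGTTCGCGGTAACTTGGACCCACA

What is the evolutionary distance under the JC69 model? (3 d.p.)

The sequences differ at 4 of 41 sites (10, 13, 31, 33), so p = 4/41 ≈ 0.097561.
d = −(3/4) ln(1 − 4p/3) = −0.75 ln(1 − 0.130081) = −0.75 ln(0.869919)
  = −0.75 × (-0.139355) = 0.104516 substitutions/site.

0.105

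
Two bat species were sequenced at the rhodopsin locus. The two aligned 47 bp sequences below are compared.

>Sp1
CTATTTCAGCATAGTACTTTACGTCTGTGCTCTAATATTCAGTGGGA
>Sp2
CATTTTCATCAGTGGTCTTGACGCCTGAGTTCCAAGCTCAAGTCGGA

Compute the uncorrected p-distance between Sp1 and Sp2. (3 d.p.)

The sequences differ at 17 of 47 positions.
p = 17/47 = 0.361702… ≈ 0.362 (to 3 d.p.).

0.362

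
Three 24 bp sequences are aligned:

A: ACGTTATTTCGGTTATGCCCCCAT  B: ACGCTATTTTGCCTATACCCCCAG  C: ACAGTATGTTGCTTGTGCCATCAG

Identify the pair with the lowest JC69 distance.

A and B

A–B: 6/24 differ, p = 0.250, d = 0.304.
A–C: 9/24 differ, p = 0.375, d = 0.520.
B–C: 8/24 differ, p = 0.333, d = 0.441.
The smallest distance is between A and B.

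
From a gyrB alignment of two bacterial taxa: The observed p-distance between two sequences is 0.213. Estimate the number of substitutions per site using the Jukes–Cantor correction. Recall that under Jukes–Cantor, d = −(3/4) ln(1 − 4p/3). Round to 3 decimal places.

0.251

d = −(3/4) ln(1 − 4p/3) = −0.75 ln(1 − 0.284) = −0.75 ln(0.716)
  = −0.75 × (-0.334075) = 0.250556 substitutions/site.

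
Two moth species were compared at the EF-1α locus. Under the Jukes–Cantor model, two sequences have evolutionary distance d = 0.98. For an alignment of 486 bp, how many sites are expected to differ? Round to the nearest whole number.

Invert JC69: p = (3/4)(1 − e^(−4d/3)) = 0.75 × (1 − e^(-1.306667)) = 0.75 × (1 − 0.270721) = 0.546959.
Expected differing sites = pL ≈ 0.546959 × 486 = 265.822074 ≈ 266.

266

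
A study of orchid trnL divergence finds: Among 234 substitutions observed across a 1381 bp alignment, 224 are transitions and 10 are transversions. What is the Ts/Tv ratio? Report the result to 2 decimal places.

R = 224/10 = 22.40.

22.40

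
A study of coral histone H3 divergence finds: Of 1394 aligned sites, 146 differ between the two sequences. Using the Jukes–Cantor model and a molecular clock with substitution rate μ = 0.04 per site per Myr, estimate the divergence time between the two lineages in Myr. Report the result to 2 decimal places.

p = 146/1394 ≈ 0.104735.
d = −(3/4) ln(1 − 4p/3) = −0.75 ln(1 − 0.139647) = −0.75 ln(0.860353)
  = −0.75 × (-0.150413) = 0.112810 substitutions/site.
Under a molecular clock d = 2μt, so t = d/(2μ) = 0.112810 / (2 × 0.04) = 1.41 Myr.

1.41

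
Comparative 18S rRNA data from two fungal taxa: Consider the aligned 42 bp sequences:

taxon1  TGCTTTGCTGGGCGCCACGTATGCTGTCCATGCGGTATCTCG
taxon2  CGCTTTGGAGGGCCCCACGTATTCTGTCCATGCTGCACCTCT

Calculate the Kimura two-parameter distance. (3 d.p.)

0.252

Of 42 sites, 3 differences are transitions and 6 are transversions, so P = 3/42 ≈ 0.071429 and Q = 6/42 ≈ 0.142857.
Under the Kimura two-parameter model, d = −½ ln(1 − 2P − Q) − ¼ ln(1 − 2Q).
1 − 2P − Q = 0.714285, giving −½ ln(0.714285) = 0.168237.
1 − 2Q = 0.714286, giving −¼ ln(0.714286) = 0.084118.
d = 0.168237 + 0.084118 = 0.252355.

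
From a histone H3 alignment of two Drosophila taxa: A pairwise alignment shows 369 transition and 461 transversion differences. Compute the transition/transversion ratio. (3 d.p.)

0.800

R = 369/461 = 0.800433… ≈ 0.800 (to 3 d.p.).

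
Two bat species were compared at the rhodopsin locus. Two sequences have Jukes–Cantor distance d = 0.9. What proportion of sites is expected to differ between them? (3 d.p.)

0.524

p = (3/4)(1 − e^(−4d/3)) = 0.75 × (1 − e^(-1.2)) = 0.75 × (1 − 0.301194) = 0.524105.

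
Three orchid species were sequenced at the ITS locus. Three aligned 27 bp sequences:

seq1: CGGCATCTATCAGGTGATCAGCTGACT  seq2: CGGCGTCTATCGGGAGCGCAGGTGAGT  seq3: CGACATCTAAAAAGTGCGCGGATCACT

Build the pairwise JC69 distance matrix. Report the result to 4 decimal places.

d(seq1,seq2) = 0.3181, d(seq1,seq3) = 0.4408, d(seq2,seq3) = 0.5876

seq1–seq2: 7/27 sites differ → p ≈ 0.259259, d = −0.75 ln(1 − 0.345679) = 0.318118 ≈ 0.3181.
seq1–seq3: 9/27 sites differ → p ≈ 0.333333, d = −0.75 ln(1 − 0.444444) = 0.440839 ≈ 0.4408.
seq2–seq3: 11/27 sites differ → p ≈ 0.407407, d = −0.75 ln(1 − 0.543209) = 0.587647 ≈ 0.5876.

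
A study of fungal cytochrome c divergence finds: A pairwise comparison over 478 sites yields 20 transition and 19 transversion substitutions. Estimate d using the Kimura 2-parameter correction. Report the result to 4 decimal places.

P = 20/478 ≈ 0.041841 and Q = 19/478 ≈ 0.039749.
Under the Kimura two-parameter model, d = −½ ln(1 − 2P − Q) − ¼ ln(1 − 2Q).
1 − 2P − Q = 0.876569, giving −½ ln(0.876569) = 0.065870.
1 − 2Q = 0.920502, giving −¼ ln(0.920502) = 0.020709.
d = 0.065870 + 0.020709 = 0.086579.

0.0866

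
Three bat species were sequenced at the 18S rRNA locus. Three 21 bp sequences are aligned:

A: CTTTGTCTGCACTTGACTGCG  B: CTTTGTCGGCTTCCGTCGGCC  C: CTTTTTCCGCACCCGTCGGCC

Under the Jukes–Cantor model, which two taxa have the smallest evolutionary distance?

B and C

A–B: 8/21 differ, p = 0.381, d = 0.532.
A–C: 7/21 differ, p = 0.333, d = 0.441.
B–C: 4/21 differ, p = 0.190, d = 0.220.
The smallest distance is between B and C.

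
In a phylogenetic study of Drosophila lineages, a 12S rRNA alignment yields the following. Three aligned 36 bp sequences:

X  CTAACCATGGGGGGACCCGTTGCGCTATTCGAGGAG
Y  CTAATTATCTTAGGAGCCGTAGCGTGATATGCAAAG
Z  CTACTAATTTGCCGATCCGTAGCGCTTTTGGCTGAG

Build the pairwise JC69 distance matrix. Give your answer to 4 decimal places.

X–Y: 15/36 sites differ → p ≈ 0.416667, d = −0.75 ln(1 − 0.555556) = 0.608198 ≈ 0.6082.
X–Z: 13/36 sites differ → p ≈ 0.361111, d = −0.75 ln(1 − 0.481481) = 0.492584 ≈ 0.4926.
Y–Z: 14/36 sites differ → p ≈ 0.388889, d = −0.75 ln(1 − 0.518519) = 0.548166 ≈ 0.5482.

d(X,Y) = 0.6082, d(X,Z) = 0.4926, d(Y,Z) = 0.5482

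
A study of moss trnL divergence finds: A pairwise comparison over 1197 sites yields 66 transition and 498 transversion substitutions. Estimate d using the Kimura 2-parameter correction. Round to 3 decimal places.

0.820

P = 66/1197 ≈ 0.055138 and Q = 498/1197 ≈ 0.41604.
Under the Kimura two-parameter model, d = −½ ln(1 − 2P − Q) − ¼ ln(1 − 2Q).
1 − 2P − Q = 0.473684, giving −½ ln(0.473684) = 0.373607.
1 − 2Q = 0.16792, giving −¼ ln(0.16792) = 0.446067.
d = 0.373607 + 0.446067 = 0.819674.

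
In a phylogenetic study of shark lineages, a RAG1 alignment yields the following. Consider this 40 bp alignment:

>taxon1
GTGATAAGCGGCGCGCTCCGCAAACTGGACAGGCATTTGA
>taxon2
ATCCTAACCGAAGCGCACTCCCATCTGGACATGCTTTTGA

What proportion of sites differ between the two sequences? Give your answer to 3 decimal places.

The sequences differ at 13 of 40 positions.
p = 13/40 = 0.325.

0.325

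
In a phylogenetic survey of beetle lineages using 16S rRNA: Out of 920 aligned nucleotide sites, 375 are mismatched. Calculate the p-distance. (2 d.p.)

0.41

p = 375/920 = 0.407608… ≈ 0.41 (to 2 d.p.).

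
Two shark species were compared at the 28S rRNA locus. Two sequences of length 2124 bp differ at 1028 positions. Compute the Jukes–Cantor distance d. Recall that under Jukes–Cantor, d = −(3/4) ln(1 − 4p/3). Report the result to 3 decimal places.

0.777

p = 1028/2124 ≈ 0.483992.
d = −(3/4) ln(1 − 4p/3) = −0.75 ln(1 − 0.645323) = −0.75 ln(0.354677)
  = −0.75 × (-1.036548) = 0.777411 substitutions/site.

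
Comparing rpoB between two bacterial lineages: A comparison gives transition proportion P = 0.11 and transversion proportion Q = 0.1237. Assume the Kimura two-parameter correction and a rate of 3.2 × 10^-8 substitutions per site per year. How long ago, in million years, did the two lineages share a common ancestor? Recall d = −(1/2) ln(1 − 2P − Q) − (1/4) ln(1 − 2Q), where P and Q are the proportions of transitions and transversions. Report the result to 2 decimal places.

4.40

Under the Kimura two-parameter model, d = −½ ln(1 − 2P − Q) − ¼ ln(1 − 2Q).
1 − 2P − Q = 0.6563, giving −½ ln(0.6563) = 0.210569.
1 − 2Q = 0.7526, giving −¼ ln(0.7526) = 0.071055.
d = 0.210569 + 0.071055 = 0.281624.
Under a molecular clock d = 2μt, so t = d/(2μ) = 0.281624 / (2 × 3.2 × 10^-8) = 4.40 million years.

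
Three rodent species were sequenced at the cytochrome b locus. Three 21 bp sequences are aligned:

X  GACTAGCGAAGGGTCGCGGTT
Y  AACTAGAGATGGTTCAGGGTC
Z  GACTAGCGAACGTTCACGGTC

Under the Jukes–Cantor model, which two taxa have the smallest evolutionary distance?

X and Z

X–Y: 7/21 differ, p = 0.333, d = 0.441.
X–Z: 4/21 differ, p = 0.190, d = 0.220.
Y–Z: 5/21 differ, p = 0.238, d = 0.286.
The smallest distance is between X and Z.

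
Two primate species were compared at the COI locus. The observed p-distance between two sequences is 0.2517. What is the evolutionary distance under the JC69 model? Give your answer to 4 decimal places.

d = −(3/4) ln(1 − 4p/3) = −0.75 ln(1 − 0.3356) = −0.75 ln(0.6644)
  = −0.75 × (-0.408871) = 0.306653 substitutions/site.

0.3067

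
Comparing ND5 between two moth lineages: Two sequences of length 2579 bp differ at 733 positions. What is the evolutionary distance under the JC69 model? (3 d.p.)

0.357

p = 733/2579 ≈ 0.284219.
d = −(3/4) ln(1 − 4p/3) = −0.75 ln(1 − 0.378959) = −0.75 ln(0.621041)
  = −0.75 × (-0.476358) = 0.357269 substitutions/site.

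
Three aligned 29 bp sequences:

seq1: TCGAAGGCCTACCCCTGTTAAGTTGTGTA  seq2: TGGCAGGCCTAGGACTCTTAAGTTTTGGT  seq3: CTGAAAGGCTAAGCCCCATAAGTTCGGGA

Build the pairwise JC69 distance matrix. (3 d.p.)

d(seq1,seq2) = 0.401, d(seq1,seq3) = 0.602, d(seq2,seq3) = 0.602

seq1–seq2: 9/29 sites differ → p ≈ 0.310345, d = −0.75 ln(1 − 0.413793) = 0.400562 ≈ 0.401.
seq1–seq3: 12/29 sites differ → p ≈ 0.413793, d = −0.75 ln(1 − 0.551724) = 0.601760 ≈ 0.602.
seq2–seq3: 12/29 sites differ → p ≈ 0.413793, d = −0.75 ln(1 − 0.551724) = 0.601760 ≈ 0.602.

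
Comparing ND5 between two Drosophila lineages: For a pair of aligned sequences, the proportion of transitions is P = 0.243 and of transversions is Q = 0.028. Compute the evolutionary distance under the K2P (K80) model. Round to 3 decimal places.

Under the Kimura two-parameter model, d = −½ ln(1 − 2P − Q) − ¼ ln(1 − 2Q).
1 − 2P − Q = 0.486, giving −½ ln(0.486) = 0.360773.
1 − 2Q = 0.944, giving −¼ ln(0.944) = 0.014407.
d = 0.360773 + 0.014407 = 0.375180.

0.375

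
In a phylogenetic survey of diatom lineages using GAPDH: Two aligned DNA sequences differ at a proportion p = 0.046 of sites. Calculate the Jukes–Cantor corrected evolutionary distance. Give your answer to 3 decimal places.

0.047

d = −(3/4) ln(1 − 4p/3) = −0.75 ln(1 − 0.061333) = −0.75 ln(0.938667)
  = −0.75 × (-0.063294) = 0.047471 substitutions/site.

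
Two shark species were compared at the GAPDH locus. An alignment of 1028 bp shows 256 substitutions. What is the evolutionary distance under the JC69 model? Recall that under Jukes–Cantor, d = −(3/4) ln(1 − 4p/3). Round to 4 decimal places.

0.3026

p = 256/1028 ≈ 0.249027.
d = −(3/4) ln(1 − 4p/3) = −0.75 ln(1 − 0.332036) = −0.75 ln(0.667964)
  = −0.75 × (-0.403521) = 0.302641 substitutions/site.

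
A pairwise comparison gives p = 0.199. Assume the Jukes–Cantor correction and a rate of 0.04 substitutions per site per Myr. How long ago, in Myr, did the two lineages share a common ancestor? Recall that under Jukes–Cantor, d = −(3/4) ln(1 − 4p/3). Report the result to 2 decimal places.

d = −(3/4) ln(1 − 4p/3) = −0.75 ln(1 − 0.265333) = −0.75 ln(0.734667)
  = −0.75 × (-0.308338) = 0.231254 substitutions/site.
Under a molecular clock d = 2μt, so t = d/(2μ) = 0.231254 / (2 × 0.04) = 2.89 Myr.

2.89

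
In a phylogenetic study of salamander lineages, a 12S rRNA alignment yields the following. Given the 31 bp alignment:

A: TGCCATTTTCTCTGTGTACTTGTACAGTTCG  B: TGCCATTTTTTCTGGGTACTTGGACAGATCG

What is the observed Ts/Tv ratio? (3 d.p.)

0.333

Transitions are A↔G and C↔T; transversions are all other mismatches.
Transitions: 1. Transversions: 3.
R = 1/3 = 0.333333… ≈ 0.333 (to 3 d.p.).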